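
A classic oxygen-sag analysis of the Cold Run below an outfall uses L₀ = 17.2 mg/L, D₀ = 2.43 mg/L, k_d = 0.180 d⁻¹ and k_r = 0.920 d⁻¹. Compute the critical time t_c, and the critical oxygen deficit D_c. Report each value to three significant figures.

With k_r/k_d = 5.111 and 1 − D₀(k_r−k_d)/(k_d L₀) = 0.4192,
t_c = ln(5.111 × 0.4192) / (0.920 − 0.180) = ln(2.143) / 0.7400 = 0.7620/0.7400 = 1.030 d.
L(t_c) = L₀ e^(−k_d t_c) = 17.2 × 0.8308 = 14.29 mg/L, and at the critical point k_r D_c = k_d L, so D_c = (0.180/0.920) × 14.29 = 2.796 mg/L.

t_c ≈ 1.03 d; D_c ≈ 2.80 mg/L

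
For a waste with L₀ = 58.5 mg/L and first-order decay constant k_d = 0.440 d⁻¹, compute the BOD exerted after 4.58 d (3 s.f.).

y_t = L₀(1 − e^(−k_d t)) = 58.5 × (1 − e^(−0.440×4.58))
= 58.5 × (1 − 0.1333) = 58.5 × 0.8667 = 50.70 mg/L.

y ≈ 50.7 mg/L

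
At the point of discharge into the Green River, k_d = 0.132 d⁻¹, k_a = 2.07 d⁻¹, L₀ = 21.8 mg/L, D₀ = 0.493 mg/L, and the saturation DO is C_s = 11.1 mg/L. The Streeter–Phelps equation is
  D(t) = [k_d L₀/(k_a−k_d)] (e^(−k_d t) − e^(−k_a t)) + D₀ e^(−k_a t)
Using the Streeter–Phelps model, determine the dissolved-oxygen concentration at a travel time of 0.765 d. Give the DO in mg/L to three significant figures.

DO ≈ 9.96 mg/L

k_d L₀/(k_a−k_d) = 0.132×21.8/(2.07−0.132) = 2.878/1.938 = 1.485 mg/L.
e^(−k_d t) = e^(−0.132×0.7650) = 0.9040; e^(−k_a t) = e^(−2.07×0.7650) = 0.2052.
D = 1.485 × (0.9040 − 0.2052) + 0.493 × 0.2052 = 1.037 + 0.1012 = 1.139 mg/L.
DO = C_s − D = 11.1 − 1.139 = 9.961 mg/L.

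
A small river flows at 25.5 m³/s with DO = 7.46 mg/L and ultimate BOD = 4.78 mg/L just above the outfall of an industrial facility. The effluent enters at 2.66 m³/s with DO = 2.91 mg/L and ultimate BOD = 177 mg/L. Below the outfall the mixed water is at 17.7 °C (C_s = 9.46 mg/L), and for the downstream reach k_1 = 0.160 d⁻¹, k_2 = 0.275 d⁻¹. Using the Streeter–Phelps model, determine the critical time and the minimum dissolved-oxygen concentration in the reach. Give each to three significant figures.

Mixed DO = (25.5×7.46 + 2.66×2.91)/(25.5+2.66) = 198.0/28.16 = 7.030 mg/L.
Mixed L₀ = (25.5×4.78 + 2.66×177)/(28.16) = 592.7/28.16 = 21.05 mg/L.
Initial deficit D₀ = C_s − DO₀ = 9.46 − 7.030 = 2.430 mg/L.
t_c = (1/0.1150) ln[(0.275/0.160)(1 − 2.430×0.1150/(0.160×21.05))] = 8.696 × ln(1.576) = 3.956 d.
D_c = (0.160/0.275) × 21.05 × e^(−0.160×3.956) = 0.5818 × 21.05 × 0.5310 = 6.503 mg/L.
Minimum DO = 9.46 − 6.503 = 2.957 mg/L.

t_c ≈ 3.96 d; minimum DO ≈ 2.96 mg/L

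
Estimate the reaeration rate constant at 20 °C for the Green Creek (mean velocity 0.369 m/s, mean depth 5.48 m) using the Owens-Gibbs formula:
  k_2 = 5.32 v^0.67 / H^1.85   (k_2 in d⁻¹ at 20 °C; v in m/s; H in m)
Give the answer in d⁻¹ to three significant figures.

k_2 = 5.32 × 0.369^0.67 / 5.48^1.85 = 5.32 × 0.5128 / 23.27 = 0.1172 d⁻¹.

k_2 ≈ 0.117 d⁻¹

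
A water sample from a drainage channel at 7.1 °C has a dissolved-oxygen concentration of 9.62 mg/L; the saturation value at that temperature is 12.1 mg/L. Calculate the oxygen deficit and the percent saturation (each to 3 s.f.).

D = C_s − C = 12.1 − 9.62 = 2.48 mg/L.
% saturation = 9.62/12.1 × 100 = 79.5 %.

D ≈ 2.48 mg/L; 79.5 % saturation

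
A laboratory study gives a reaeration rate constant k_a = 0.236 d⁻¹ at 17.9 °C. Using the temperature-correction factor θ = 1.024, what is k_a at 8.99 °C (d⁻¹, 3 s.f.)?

k_a(T₂) = k_a(T₁) · θ^(T₂−T₁) = 0.236 × 1.024^(8.99−17.9)
= 0.236 × 1.024^-8.91 = 0.236 × 0.8095 = 0.1910 d⁻¹.

k_a ≈ 0.191 d⁻¹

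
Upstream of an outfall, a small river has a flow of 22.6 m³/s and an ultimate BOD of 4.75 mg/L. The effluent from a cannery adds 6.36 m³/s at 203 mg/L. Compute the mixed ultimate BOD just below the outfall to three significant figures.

Flow-weighted mixing: C = (Q_r C_r + Q_w C_w)/(Q_r + Q_w)
= (22.6×4.75 + 6.36×203)/(22.6 + 6.36) = 1398/28.96 = 48.29 mg/L.

48.3 mg/L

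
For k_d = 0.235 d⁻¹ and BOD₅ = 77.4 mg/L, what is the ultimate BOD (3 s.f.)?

L₀ ≈ 112 mg/L

BOD₅ = L₀(1 − e^(−5k_d)) ⇒ L₀ = BOD₅ / (1 − e^(−5×0.235))
= 77.4 / (1 − 0.3088) = 77.4 / 0.6912 = 112.0 mg/L.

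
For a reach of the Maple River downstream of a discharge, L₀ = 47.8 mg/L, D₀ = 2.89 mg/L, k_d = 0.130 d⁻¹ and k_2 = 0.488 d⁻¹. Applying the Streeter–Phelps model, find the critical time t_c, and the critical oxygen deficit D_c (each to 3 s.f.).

t_c ≈ 3.19 d; D_c ≈ 8.42 mg/L

At the critical point dD/dt = 0, so k_d L₀ e^(−k_d t) = k_2 D. Substituting D(t) from the Streeter–Phelps equation and solving for t gives
t_c = ln[(k_2/k_d)(1 − D₀(k_2−k_d)/(k_d L₀))] / (k_2−k_d).
Here k_2−k_d = 0.3580 d⁻¹ and 1 − D₀(k_2−k_d)/(k_d L₀) = 1 − 2.89×0.3580/(0.130×47.8) = 0.8335, so
t_c = ln(3.754 × 0.8335) / 0.3580 = 1.141 / 0.3580 = 3.186 d.
L(t_c) = L₀ e^(−k_d t_c) = 47.8 × 0.6609 = 31.59 mg/L, and at the critical point k_2 D_c = k_d L, so D_c = (0.130/0.488) × 31.59 = 8.415 mg/L.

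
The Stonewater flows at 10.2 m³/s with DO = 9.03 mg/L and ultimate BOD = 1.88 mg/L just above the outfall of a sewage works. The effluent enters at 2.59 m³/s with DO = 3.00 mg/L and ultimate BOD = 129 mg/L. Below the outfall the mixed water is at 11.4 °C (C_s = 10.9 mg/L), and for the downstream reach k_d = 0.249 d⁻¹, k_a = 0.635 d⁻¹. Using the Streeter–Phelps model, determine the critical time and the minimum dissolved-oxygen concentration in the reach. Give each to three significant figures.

Mixed DO = (10.2×9.03 + 2.59×3.00)/(10.2+2.59) = 99.88/12.79 = 7.809 mg/L.
Mixed L₀ = (10.2×1.88 + 2.59×129)/(12.79) = 353.3/12.79 = 27.62 mg/L.
Initial deficit D₀ = C_s − DO₀ = 10.9 − 7.809 = 3.091 mg/L.
t_c = (1/0.3860) ln[(0.635/0.249)(1 − 3.091×0.3860/(0.249×27.62))] = 2.591 × ln(2.108) = 1.932 d.
D_c = (0.249/0.635) × 27.62 × e^(−0.249×1.932) = 0.3921 × 27.62 × 0.6182 = 6.696 mg/L.
Minimum DO = 10.9 − 6.696 = 4.204 mg/L.

t_c ≈ 1.93 d; minimum DO ≈ 4.20 mg/L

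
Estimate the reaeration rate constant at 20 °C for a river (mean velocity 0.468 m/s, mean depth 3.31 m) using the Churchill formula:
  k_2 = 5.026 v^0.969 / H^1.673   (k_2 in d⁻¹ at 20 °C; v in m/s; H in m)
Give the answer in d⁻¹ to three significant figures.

k_2 = 5.026 × 0.468^0.969 / 3.31^1.673 = 5.026 × 0.4791 / 7.408 = 0.3251 d⁻¹.

k_2 ≈ 0.325 d⁻¹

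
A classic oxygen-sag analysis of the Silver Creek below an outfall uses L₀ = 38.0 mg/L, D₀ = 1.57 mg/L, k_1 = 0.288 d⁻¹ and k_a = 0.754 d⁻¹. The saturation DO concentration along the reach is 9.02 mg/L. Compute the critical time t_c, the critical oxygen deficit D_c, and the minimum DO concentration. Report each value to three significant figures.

t_c = [1/(k_a−k_1)] ln[(k_a/k_1)(1 − D₀(k_a−k_1)/(k_1 L₀))]
= [1/(0.754−0.288)] ln[(0.754/0.288)(1 − 1.57×0.4660/(0.288×38.0))]
= (1/0.4660) ln[2.618 × 0.9331] = 2.146 × ln(2.443) = 2.146 × 0.8932 = 1.917 d.
L(t_c) = L₀ e^(−k_1 t_c) = 38.0 × 0.5758 = 21.88 mg/L, and at the critical point k_a D_c = k_1 L, so D_c = (0.288/0.754) × 21.88 = 8.357 mg/L.
Minimum DO = C_s − D_c = 9.02 − 8.357 = 0.6629 mg/L.

t_c ≈ 1.92 d; D_c ≈ 8.36 mg/L; min DO ≈ 0.663 mg/L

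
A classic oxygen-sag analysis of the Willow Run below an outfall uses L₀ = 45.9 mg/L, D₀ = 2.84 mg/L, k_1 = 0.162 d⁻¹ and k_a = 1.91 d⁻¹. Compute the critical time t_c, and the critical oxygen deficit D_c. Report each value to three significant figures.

t_c = [1/(k_a−k_1)] ln[(k_a/k_1)(1 − D₀(k_a−k_1)/(k_1 L₀))]
= [1/(1.91−0.162)] ln[(1.91/0.162)(1 − 2.84×1.748/(0.162×45.9))]
= (1/1.748) ln[11.79 × 0.3324] = 0.5721 × ln(3.919) = 0.5721 × 1.366 = 0.7813 d.
D_c = (k_1/k_a) L₀ e^(−k_1 t_c) = (0.162/1.91) × 45.9 × e^(−0.162×0.7813) = 0.08482 × 45.9 × 0.8811 = 3.430 mg/L.

t_c ≈ 0.781 d; D_c ≈ 3.43 mg/L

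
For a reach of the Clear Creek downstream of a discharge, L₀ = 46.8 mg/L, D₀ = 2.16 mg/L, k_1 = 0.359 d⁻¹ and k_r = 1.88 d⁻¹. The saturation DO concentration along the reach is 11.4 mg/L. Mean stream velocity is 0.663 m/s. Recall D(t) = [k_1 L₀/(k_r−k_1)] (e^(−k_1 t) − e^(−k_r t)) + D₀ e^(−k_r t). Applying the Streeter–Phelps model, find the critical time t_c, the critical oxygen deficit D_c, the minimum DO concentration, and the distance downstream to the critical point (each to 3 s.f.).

At the critical point dD/dt = 0, so k_1 L₀ e^(−k_1 t) = k_r D. Substituting D(t) from the Streeter–Phelps equation and solving for t gives
t_c = ln[(k_r/k_1)(1 − D₀(k_r−k_1)/(k_1 L₀))] / (k_r−k_1).
Here k_r−k_1 = 1.521 d⁻¹ and 1 − D₀(k_r−k_1)/(k_1 L₀) = 1 − 2.16×1.521/(0.359×46.8) = 0.8045, so
t_c = ln(5.237 × 0.8045) / 1.521 = 1.438 / 1.521 = 0.9455 d.
D_c = (k_1/k_r) L₀ e^(−k_1 t_c) = (0.359/1.88) × 46.8 × e^(−0.359×0.9455) = 0.1910 × 46.8 × 0.7122 = 6.365 mg/L.
Minimum DO = C_s − D_c = 11.4 − 6.365 = 5.035 mg/L.
x_c = v t_c = 0.663 m/s × 0.9455 d × 86400 s/d = 54160 m ≈ 54.2 km.

t_c ≈ 0.946 d; D_c ≈ 6.36 mg/L; min DO ≈ 5.04 mg/L; x_c ≈ 54.2 km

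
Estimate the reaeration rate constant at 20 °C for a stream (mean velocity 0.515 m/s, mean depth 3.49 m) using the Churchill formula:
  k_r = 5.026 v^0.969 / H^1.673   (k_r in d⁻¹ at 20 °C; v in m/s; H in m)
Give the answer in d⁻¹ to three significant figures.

k_r ≈ 0.326 d⁻¹

k_r = 5.026 × 0.515^0.969 / 3.49^1.673 = 5.026 × 0.5257 / 8.094 = 0.3265 d⁻¹.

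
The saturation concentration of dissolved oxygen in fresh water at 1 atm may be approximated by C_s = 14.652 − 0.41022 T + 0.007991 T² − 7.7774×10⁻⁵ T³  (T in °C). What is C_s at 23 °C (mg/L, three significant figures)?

C_s ≈ 8.50 mg/L

C_s = 14.652 − 0.41022×23 + 0.007991×23² − 7.7774×10⁻⁵×23³ = 8.498 mg/L.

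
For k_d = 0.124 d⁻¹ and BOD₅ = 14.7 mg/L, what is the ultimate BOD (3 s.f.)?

BOD₅ = L₀(1 − e^(−5k_d)) ⇒ L₀ = BOD₅ / (1 − e^(−5×0.124))
= 14.7 / (1 − 0.5379) = 14.7 / 0.4621 = 31.81 mg/L.

L₀ ≈ 31.8 mg/L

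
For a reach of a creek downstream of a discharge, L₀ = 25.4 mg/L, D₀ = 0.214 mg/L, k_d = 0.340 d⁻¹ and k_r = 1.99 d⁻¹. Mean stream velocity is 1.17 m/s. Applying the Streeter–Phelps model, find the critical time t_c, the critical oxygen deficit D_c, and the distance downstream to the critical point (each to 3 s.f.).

t_c ≈ 1.05 d; D_c ≈ 3.04 mg/L; x_c ≈ 106 km

t_c = [1/(k_r−k_d)] ln[(k_r/k_d)(1 − D₀(k_r−k_d)/(k_d L₀))]
= [1/(1.99−0.340)] ln[(1.99/0.340)(1 − 0.214×1.650/(0.340×25.4))]
= (1/1.650) ln[5.853 × 0.9591] = 0.6061 × ln(5.614) = 0.6061 × 1.725 = 1.046 d.
L(t_c) = L₀ e^(−k_d t_c) = 25.4 × 0.7008 = 17.80 mg/L, and at the critical point k_r D_c = k_d L, so D_c = (0.340/1.99) × 17.80 = 3.041 mg/L.
x_c = v t_c = 1.17 m/s × 1.046 d × 86400 s/d = 105700 m ≈ 106 km.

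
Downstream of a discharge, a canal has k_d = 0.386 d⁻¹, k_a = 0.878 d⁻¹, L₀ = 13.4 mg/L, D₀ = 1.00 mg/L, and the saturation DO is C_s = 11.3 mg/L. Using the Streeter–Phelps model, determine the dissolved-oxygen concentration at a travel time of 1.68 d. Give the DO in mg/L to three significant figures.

k_d L₀/(k_a−k_d) = 0.386×13.4/(0.878−0.386) = 5.172/0.4920 = 10.51 mg/L.
e^(−k_d t) = e^(−0.386×1.680) = 0.5228; e^(−k_a t) = e^(−0.878×1.680) = 0.2288.
D = 10.51 × (0.5228 − 0.2288) + 1.00 × 0.2288 = 3.092 + 0.2288 = 3.320 mg/L.
DO = C_s − D = 11.3 − 3.320 = 7.980 mg/L.

DO ≈ 7.98 mg/L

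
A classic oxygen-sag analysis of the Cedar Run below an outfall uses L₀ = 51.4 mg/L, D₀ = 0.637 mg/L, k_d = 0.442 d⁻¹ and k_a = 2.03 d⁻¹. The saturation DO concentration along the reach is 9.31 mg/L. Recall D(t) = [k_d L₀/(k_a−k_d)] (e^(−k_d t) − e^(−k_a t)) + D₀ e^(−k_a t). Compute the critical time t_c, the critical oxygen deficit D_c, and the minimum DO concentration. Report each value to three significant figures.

With k_a/k_d = 4.593 and 1 − D₀(k_a−k_d)/(k_d L₀) = 0.9555,
t_c = ln(4.593 × 0.9555) / (2.03 − 0.442) = ln(4.388) / 1.588 = 1.479/1.588 = 0.9313 d.
D_c = (k_d/k_a) L₀ e^(−k_d t_c) = (0.442/2.03) × 51.4 × e^(−0.442×0.9313) = 0.2177 × 51.4 × 0.6626 = 7.415 mg/L.
Minimum DO = C_s − D_c = 9.31 − 7.415 = 1.895 mg/L.

t_c ≈ 0.931 d; D_c ≈ 7.42 mg/L; min DO ≈ 1.89 mg/L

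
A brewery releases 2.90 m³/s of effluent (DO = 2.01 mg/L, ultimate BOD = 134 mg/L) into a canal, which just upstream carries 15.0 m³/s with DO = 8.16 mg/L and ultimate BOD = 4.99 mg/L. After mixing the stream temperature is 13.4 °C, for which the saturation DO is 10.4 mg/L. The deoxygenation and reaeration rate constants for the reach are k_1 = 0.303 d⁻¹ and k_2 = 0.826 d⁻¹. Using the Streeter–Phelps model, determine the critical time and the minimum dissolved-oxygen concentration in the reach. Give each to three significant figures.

t_c ≈ 1.45 d; minimum DO ≈ 4.28 mg/L

Mixed DO = (15.0×8.16 + 2.90×2.01)/(15.0+2.90) = 128.2/17.90 = 7.164 mg/L.
Mixed L₀ = (15.0×4.99 + 2.90×134)/(17.90) = 463.4/17.90 = 25.89 mg/L.
Initial deficit D₀ = C_s − DO₀ = 10.4 − 7.164 = 3.236 mg/L.
t_c = (1/0.5230) ln[(0.826/0.303)(1 − 3.236×0.5230/(0.303×25.89))] = 1.912 × ln(2.138) = 1.453 d.
D_c = (0.303/0.826) × 25.89 × e^(−0.303×1.453) = 0.3668 × 25.89 × 0.6439 = 6.116 mg/L.
Minimum DO = 10.4 − 6.116 = 4.284 mg/L.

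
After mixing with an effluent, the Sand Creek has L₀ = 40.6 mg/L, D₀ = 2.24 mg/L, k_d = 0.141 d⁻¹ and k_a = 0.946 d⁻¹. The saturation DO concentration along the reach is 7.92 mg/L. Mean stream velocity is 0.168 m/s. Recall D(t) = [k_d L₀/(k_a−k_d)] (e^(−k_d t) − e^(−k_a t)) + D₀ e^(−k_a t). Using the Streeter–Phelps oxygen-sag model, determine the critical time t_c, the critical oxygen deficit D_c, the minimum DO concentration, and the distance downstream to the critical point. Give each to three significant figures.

t_c ≈ 1.89 d; D_c ≈ 4.63 mg/L; min DO ≈ 3.29 mg/L; x_c ≈ 27.5 km

At the critical point dD/dt = 0, so k_d L₀ e^(−k_d t) = k_a D. Substituting D(t) from the Streeter–Phelps equation and solving for t gives
t_c = ln[(k_a/k_d)(1 − D₀(k_a−k_d)/(k_d L₀))] / (k_a−k_d).
Here k_a−k_d = 0.8050 d⁻¹ and 1 − D₀(k_a−k_d)/(k_d L₀) = 1 − 2.24×0.8050/(0.141×40.6) = 0.6850, so
t_c = ln(6.709 × 0.6850) / 0.8050 = 1.525 / 0.8050 = 1.895 d.
D_c = (k_d/k_a) L₀ e^(−k_d t_c) = (0.141/0.946) × 40.6 × e^(−0.141×1.895) = 0.1490 × 40.6 × 0.7656 = 4.633 mg/L.
Minimum DO = C_s − D_c = 7.92 − 4.633 = 3.287 mg/L.
x_c = v t_c = 0.168 m/s × 1.895 d × 86400 s/d = 27500 m ≈ 27.5 km.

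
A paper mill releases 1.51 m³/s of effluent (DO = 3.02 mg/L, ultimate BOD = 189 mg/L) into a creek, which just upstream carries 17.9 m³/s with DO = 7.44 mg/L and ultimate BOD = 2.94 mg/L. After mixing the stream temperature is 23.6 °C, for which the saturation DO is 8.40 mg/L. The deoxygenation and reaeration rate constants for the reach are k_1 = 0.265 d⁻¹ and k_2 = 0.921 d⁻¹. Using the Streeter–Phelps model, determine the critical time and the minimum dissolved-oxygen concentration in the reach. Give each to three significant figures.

t_c ≈ 1.59 d; minimum DO ≈ 5.11 mg/L

Mixed DO = (17.9×7.44 + 1.51×3.02)/(17.9+1.51) = 137.7/19.41 = 7.096 mg/L.
Mixed L₀ = (17.9×2.94 + 1.51×189)/(19.41) = 338.0/19.41 = 17.41 mg/L.
Initial deficit D₀ = C_s − DO₀ = 8.40 − 7.096 = 1.304 mg/L.
t_c = (1/0.6560) ln[(0.921/0.265)(1 − 1.304×0.6560/(0.265×17.41))] = 1.524 × ln(2.831) = 1.586 d.
D_c = (0.265/0.921) × 17.41 × e^(−0.265×1.586) = 0.2877 × 17.41 × 0.6568 = 3.291 mg/L.
Minimum DO = 8.40 − 3.291 = 5.109 mg/L.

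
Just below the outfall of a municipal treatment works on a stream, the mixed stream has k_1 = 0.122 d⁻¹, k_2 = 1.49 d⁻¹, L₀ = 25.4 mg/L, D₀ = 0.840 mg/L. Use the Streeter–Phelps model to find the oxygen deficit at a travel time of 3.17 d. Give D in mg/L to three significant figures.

D ≈ 1.53 mg/L

k_1 L₀/(k_2−k_1) = 0.122×25.4/(1.49−0.122) = 3.099/1.368 = 2.265 mg/L.
e^(−k_1 t) = e^(−0.122×3.170) = 0.6793; e^(−k_2 t) = e^(−1.49×3.170) = 0.008886.
D = 2.265 × (0.6793 − 0.008886) + 0.840 × 0.008886 = 1.519 + 0.007464 = 1.526 mg/L.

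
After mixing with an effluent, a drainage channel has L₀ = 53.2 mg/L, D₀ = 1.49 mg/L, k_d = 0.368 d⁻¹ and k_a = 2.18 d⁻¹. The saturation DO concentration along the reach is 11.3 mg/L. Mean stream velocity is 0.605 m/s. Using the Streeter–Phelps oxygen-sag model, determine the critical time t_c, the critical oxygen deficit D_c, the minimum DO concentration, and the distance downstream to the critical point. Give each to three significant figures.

t_c ≈ 0.900 d; D_c ≈ 6.45 mg/L; min DO ≈ 4.85 mg/L; x_c ≈ 47.0 km

At the critical point dD/dt = 0, so k_d L₀ e^(−k_d t) = k_a D. Substituting D(t) from the Streeter–Phelps equation and solving for t gives
t_c = ln[(k_a/k_d)(1 − D₀(k_a−k_d)/(k_d L₀))] / (k_a−k_d).
Here k_a−k_d = 1.812 d⁻¹ and 1 − D₀(k_a−k_d)/(k_d L₀) = 1 − 1.49×1.812/(0.368×53.2) = 0.8621, so
t_c = ln(5.924 × 0.8621) / 1.812 = 1.631 / 1.812 = 0.8999 d.
D_c = (k_d/k_a) L₀ e^(−k_d t_c) = (0.368/2.18) × 53.2 × e^(−0.368×0.8999) = 0.1688 × 53.2 × 0.7181 = 6.449 mg/L.
Minimum DO = C_s − D_c = 11.3 − 6.449 = 4.851 mg/L.
x_c = v t_c = 0.605 m/s × 0.8999 d × 86400 s/d = 47040 m ≈ 47.0 km.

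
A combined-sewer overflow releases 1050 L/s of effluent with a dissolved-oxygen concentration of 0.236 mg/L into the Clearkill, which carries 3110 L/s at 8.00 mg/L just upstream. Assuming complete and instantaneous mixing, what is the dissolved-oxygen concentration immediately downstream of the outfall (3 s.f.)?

6.04 mg/L

Flow-weighted mixing: C = (Q_r C_r + Q_w C_w)/(Q_r + Q_w)
= (3110×8.00 + 1050×0.236)/(3110 + 1050) = 25130/4160 = 6.040 mg/L.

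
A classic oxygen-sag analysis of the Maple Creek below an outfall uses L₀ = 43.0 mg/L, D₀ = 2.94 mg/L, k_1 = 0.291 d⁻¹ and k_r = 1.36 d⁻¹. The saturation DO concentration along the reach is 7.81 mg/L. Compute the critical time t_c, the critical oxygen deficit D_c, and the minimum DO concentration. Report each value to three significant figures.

t_c ≈ 1.17 d; D_c ≈ 6.54 mg/L; min DO ≈ 1.27 mg/L

t_c = [1/(k_r−k_1)] ln[(k_r/k_1)(1 − D₀(k_r−k_1)/(k_1 L₀))]
= [1/(1.36−0.291)] ln[(1.36/0.291)(1 − 2.94×1.069/(0.291×43.0))]
= (1/1.069) ln[4.674 × 0.7488] = 0.9355 × ln(3.500) = 0.9355 × 1.253 = 1.172 d.
D_c = (k_1/k_r) L₀ e^(−k_1 t_c) = (0.291/1.36) × 43.0 × e^(−0.291×1.172) = 0.2140 × 43.0 × 0.7111 = 6.542 mg/L.
Minimum DO = C_s − D_c = 7.81 − 6.542 = 1.268 mg/L.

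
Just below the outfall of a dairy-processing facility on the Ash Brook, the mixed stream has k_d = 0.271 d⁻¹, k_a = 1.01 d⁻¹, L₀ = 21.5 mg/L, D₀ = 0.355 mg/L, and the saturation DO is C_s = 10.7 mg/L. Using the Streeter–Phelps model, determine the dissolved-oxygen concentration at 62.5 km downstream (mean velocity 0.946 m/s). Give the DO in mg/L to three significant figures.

DO ≈ 7.77 mg/L

Travel time t = x/v = 62.5 km / (0.946 m/s) = 62500 m / 0.946 m/s = 66070 s = 0.7647 d.
k_d L₀/(k_a−k_d) = 0.271×21.5/(1.01−0.271) = 5.827/0.7390 = 7.884 mg/L.
e^(−k_d t) = e^(−0.271×0.7647) = 0.8128; e^(−k_a t) = e^(−1.01×0.7647) = 0.4619.
D = 7.884 × (0.8128 − 0.4619) + 0.355 × 0.4619 = 2.767 + 0.1640 = 2.931 mg/L.
DO = C_s − D = 10.7 − 2.931 = 7.769 mg/L.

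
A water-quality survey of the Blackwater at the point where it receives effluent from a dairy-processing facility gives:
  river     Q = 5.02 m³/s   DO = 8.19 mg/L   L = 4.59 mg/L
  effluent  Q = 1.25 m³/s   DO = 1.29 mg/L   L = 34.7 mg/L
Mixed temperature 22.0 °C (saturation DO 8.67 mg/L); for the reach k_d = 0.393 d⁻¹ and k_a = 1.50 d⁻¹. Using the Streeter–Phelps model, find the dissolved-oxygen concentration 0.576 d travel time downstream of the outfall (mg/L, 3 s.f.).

Mixed DO = (5.02×8.19 + 1.25×1.29)/(5.02+1.25) = 42.73/6.270 = 6.814 mg/L.
Mixed L₀ = (5.02×4.59 + 1.25×34.7)/(6.270) = 66.42/6.270 = 10.59 mg/L.
Initial deficit D₀ = C_s − DO₀ = 8.67 − 6.814 = 1.856 mg/L.
D(0.576) = [0.393×10.59/(1.50−0.393)](e^(−0.393×0.576) − e^(−1.50×0.576)) + 1.856 e^(−1.50×0.576)
= 3.761 × (0.7974 − 0.4215) + 1.856 × 0.4215 = 2.196 mg/L.
DO = 8.67 − 2.196 = 6.474 mg/L.

DO ≈ 6.47 mg/L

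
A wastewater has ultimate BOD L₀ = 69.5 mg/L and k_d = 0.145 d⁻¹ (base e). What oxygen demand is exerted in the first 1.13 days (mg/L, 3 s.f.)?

y ≈ 10.5 mg/L

y_t = L₀(1 − e^(−k_d t)) = 69.5 × (1 − e^(−0.145×1.13))
= 69.5 × (1 − 0.8489) = 69.5 × 0.1511 = 10.50 mg/L.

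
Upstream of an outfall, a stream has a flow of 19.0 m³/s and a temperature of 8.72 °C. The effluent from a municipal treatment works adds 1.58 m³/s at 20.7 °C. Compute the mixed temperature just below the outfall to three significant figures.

Flow-weighted mixing: C = (Q_r C_r + Q_w C_w)/(Q_r + Q_w)
= (19.0×8.72 + 1.58×20.7)/(19.0 + 1.58) = 198.4/20.58 = 9.640 °C.

9.64 °C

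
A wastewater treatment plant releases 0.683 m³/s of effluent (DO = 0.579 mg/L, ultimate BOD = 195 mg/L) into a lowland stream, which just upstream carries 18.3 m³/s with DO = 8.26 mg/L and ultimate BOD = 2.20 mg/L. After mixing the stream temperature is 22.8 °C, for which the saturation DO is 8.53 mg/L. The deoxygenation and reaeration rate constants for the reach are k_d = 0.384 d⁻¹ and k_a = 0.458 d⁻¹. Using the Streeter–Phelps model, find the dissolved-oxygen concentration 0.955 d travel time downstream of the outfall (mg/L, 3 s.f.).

DO ≈ 5.94 mg/L

Mixed DO = (18.3×8.26 + 0.683×0.579)/(18.3+0.683) = 151.6/18.98 = 7.984 mg/L.
Mixed L₀ = (18.3×2.20 + 0.683×195)/(18.98) = 173.4/18.98 = 9.137 mg/L.
Initial deficit D₀ = C_s − DO₀ = 8.53 − 7.984 = 0.5464 mg/L.
D(0.955) = [0.384×9.137/(0.458−0.384)](e^(−0.384×0.955) − e^(−0.458×0.955)) + 0.5464 e^(−0.458×0.955)
= 47.41 × (0.6930 − 0.6457) + 0.5464 × 0.6457 = 2.595 mg/L.
DO = 8.53 − 2.595 = 5.935 mg/L.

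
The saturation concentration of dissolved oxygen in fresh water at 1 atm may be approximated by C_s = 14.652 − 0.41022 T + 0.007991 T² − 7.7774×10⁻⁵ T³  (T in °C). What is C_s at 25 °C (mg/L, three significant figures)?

C_s ≈ 8.18 mg/L

C_s = 14.652 − 0.41022×25 + 0.007991×25² − 7.7774×10⁻⁵×25³ = 8.176 mg/L.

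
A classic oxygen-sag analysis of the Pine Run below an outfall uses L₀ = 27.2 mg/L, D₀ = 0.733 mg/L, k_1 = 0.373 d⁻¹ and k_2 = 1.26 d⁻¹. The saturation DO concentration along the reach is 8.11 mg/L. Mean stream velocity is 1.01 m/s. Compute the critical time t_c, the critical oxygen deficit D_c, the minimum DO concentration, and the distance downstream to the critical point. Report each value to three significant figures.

t_c ≈ 1.30 d; D_c ≈ 4.96 mg/L; min DO ≈ 3.15 mg/L; x_c ≈ 113 km

At the critical point dD/dt = 0, so k_1 L₀ e^(−k_1 t) = k_2 D. Substituting D(t) from the Streeter–Phelps equation and solving for t gives
t_c = ln[(k_2/k_1)(1 − D₀(k_2−k_1)/(k_1 L₀))] / (k_2−k_1).
Here k_2−k_1 = 0.8870 d⁻¹ and 1 − D₀(k_2−k_1)/(k_1 L₀) = 1 − 0.733×0.8870/(0.373×27.2) = 0.9359, so
t_c = ln(3.378 × 0.9359) / 0.8870 = 1.151 / 0.8870 = 1.298 d.
L(t_c) = L₀ e^(−k_1 t_c) = 27.2 × 0.6163 = 16.76 mg/L, and at the critical point k_2 D_c = k_1 L, so D_c = (0.373/1.26) × 16.76 = 4.962 mg/L.
Minimum DO = C_s − D_c = 8.11 − 4.962 = 3.148 mg/L.
x_c = v t_c = 1.01 m/s × 1.298 d × 86400 s/d = 113200 m ≈ 113 km.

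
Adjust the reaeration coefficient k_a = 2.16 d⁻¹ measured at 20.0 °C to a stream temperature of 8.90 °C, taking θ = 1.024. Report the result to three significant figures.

k_a ≈ 1.66 d⁻¹

k_a(T₂) = k_a(T₁) · θ^(T₂−T₁) = 2.16 × 1.024^(8.90−20.0)
= 2.16 × 1.024^-11.1 = 2.16 × 0.7685 = 1.660 d⁻¹.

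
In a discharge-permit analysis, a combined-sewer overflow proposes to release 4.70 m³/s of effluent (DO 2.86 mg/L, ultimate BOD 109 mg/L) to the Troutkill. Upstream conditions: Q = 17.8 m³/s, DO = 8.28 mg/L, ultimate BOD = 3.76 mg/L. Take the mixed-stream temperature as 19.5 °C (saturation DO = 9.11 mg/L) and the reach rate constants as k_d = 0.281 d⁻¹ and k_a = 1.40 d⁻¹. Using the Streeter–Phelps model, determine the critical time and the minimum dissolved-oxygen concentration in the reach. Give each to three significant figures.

t_c ≈ 1.11 d; minimum DO ≈ 5.33 mg/L

Mixed DO = (17.8×8.28 + 4.70×2.86)/(17.8+4.70) = 160.8/22.50 = 7.148 mg/L.
Mixed L₀ = (17.8×3.76 + 4.70×109)/(22.50) = 579.2/22.50 = 25.74 mg/L.
Initial deficit D₀ = C_s − DO₀ = 9.11 − 7.148 = 1.962 mg/L.
t_c = (1/1.119) ln[(1.40/0.281)(1 − 1.962×1.119/(0.281×25.74))] = 0.8937 × ln(3.470) = 1.112 d.
D_c = (0.281/1.40) × 25.74 × e^(−0.281×1.112) = 0.2007 × 25.74 × 0.7317 = 3.781 mg/L.
Minimum DO = 9.11 − 3.781 = 5.329 mg/L.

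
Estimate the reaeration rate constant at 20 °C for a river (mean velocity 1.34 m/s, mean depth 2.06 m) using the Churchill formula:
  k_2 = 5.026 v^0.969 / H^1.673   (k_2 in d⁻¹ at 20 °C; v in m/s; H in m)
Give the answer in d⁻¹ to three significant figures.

k_2 ≈ 1.99 d⁻¹

k_2 = 5.026 × 1.34^0.969 / 2.06^1.673 = 5.026 × 1.328 / 3.350 = 1.992 d⁻¹.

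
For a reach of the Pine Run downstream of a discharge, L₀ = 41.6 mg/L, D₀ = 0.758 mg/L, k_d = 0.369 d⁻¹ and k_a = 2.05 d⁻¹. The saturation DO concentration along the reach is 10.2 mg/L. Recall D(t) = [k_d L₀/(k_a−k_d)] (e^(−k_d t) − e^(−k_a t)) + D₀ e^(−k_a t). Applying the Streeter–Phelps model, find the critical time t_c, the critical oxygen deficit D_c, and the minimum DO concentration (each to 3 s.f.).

With k_a/k_d = 5.556 and 1 − D₀(k_a−k_d)/(k_d L₀) = 0.9170,
t_c = ln(5.556 × 0.9170) / (2.05 − 0.369) = ln(5.094) / 1.681 = 1.628/1.681 = 0.9686 d.
D_c = (k_d/k_a) L₀ e^(−k_d t_c) = (0.369/2.05) × 41.6 × e^(−0.369×0.9686) = 0.1800 × 41.6 × 0.6995 = 5.238 mg/L.
Minimum DO = C_s − D_c = 10.2 − 5.238 = 4.962 mg/L.

t_c ≈ 0.969 d; D_c ≈ 5.24 mg/L; min DO ≈ 4.96 mg/L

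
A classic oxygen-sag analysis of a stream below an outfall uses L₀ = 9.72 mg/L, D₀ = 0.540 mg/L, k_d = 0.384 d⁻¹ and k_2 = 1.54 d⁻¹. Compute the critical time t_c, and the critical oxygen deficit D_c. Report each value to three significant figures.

t_c ≈ 1.04 d; D_c ≈ 1.62 mg/L

With k_2/k_d = 4.010 and 1 − D₀(k_2−k_d)/(k_d L₀) = 0.8328,
t_c = ln(4.010 × 0.8328) / (1.54 − 0.384) = ln(3.340) / 1.156 = 1.206/1.156 = 1.043 d.
L(t_c) = L₀ e^(−k_d t_c) = 9.72 × 0.6699 = 6.512 mg/L, and at the critical point k_2 D_c = k_d L, so D_c = (0.384/1.54) × 6.512 = 1.624 mg/L.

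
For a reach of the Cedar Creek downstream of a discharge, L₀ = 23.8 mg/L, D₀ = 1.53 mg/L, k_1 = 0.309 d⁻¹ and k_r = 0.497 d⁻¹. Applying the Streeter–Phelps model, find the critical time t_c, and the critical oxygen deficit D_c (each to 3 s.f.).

t_c ≈ 2.32 d; D_c ≈ 7.23 mg/L

t_c = [1/(k_r−k_1)] ln[(k_r/k_1)(1 − D₀(k_r−k_1)/(k_1 L₀))]
= [1/(0.497−0.309)] ln[(0.497/0.309)(1 − 1.53×0.1880/(0.309×23.8))]
= (1/0.1880) ln[1.608 × 0.9609] = 5.319 × ln(1.546) = 5.319 × 0.4354 = 2.316 d.
D_c = (k_1/k_r) L₀ e^(−k_1 t_c) = (0.309/0.497) × 23.8 × e^(−0.309×2.316) = 0.6217 × 23.8 × 0.4889 = 7.235 mg/L.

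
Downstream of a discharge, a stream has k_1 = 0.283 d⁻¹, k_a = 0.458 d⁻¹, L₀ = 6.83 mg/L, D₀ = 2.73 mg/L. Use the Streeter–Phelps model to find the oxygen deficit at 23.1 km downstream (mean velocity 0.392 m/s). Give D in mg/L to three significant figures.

D ≈ 3.02 mg/L

Travel time t = x/v = 23.1 km / (0.392 m/s) = 23100 m / 0.392 m/s = 58930 s = 0.6820 d.
k_1 L₀/(k_a−k_1) = 0.283×6.83/(0.458−0.283) = 1.933/0.1750 = 11.05 mg/L.
e^(−k_1 t) = e^(−0.283×0.6820) = 0.8245; e^(−k_a t) = e^(−0.458×0.6820) = 0.7317.
D = 11.05 × (0.8245 − 0.7317) + 2.73 × 0.7317 = 1.025 + 1.998 = 3.022 mg/L.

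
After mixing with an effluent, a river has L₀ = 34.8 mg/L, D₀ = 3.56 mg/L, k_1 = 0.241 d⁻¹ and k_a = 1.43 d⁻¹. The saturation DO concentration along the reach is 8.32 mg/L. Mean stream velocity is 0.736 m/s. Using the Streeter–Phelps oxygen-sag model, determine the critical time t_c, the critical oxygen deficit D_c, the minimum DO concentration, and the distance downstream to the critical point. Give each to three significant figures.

t_c ≈ 0.907 d; D_c ≈ 4.71 mg/L; min DO ≈ 3.61 mg/L; x_c ≈ 57.7 km

t_c = [1/(k_a−k_1)] ln[(k_a/k_1)(1 − D₀(k_a−k_1)/(k_1 L₀))]
= [1/(1.43−0.241)] ln[(1.43/0.241)(1 − 3.56×1.189/(0.241×34.8))]
= (1/1.189) ln[5.934 × 0.4953] = 0.8410 × ln(2.939) = 0.8410 × 1.078 = 0.9067 d.
L(t_c) = L₀ e^(−k_1 t_c) = 34.8 × 0.8037 = 27.97 mg/L, and at the critical point k_a D_c = k_1 L, so D_c = (0.241/1.43) × 27.97 = 4.714 mg/L.
Minimum DO = C_s − D_c = 8.32 − 4.714 = 3.606 mg/L.
x_c = v t_c = 0.736 m/s × 0.9067 d × 86400 s/d = 57660 m ≈ 57.7 km.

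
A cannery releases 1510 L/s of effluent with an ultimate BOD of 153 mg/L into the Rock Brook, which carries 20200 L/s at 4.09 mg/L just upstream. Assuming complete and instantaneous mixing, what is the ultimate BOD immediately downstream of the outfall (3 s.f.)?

Flow-weighted mixing: C = (Q_r C_r + Q_w C_w)/(Q_r + Q_w)
= (20200×4.09 + 1510×153)/(20200 + 1510) = 313600/21710 = 14.45 mg/L.

14.4 mg/L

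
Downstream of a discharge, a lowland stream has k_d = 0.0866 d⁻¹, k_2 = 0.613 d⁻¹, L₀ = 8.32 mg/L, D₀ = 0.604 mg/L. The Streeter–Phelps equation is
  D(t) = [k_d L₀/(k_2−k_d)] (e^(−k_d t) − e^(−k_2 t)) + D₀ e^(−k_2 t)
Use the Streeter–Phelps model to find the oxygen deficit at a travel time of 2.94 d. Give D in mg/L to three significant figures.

k_d L₀/(k_2−k_d) = 0.0866×8.32/(0.613−0.0866) = 0.7205/0.5264 = 1.369 mg/L.
e^(−k_d t) = e^(−0.0866×2.940) = 0.7752; e^(−k_2 t) = e^(−0.613×2.940) = 0.1649.
D = 1.369 × (0.7752 − 0.1649) + 0.604 × 0.1649 = 0.8353 + 0.09962 = 0.9350 mg/L.

D ≈ 0.935 mg/L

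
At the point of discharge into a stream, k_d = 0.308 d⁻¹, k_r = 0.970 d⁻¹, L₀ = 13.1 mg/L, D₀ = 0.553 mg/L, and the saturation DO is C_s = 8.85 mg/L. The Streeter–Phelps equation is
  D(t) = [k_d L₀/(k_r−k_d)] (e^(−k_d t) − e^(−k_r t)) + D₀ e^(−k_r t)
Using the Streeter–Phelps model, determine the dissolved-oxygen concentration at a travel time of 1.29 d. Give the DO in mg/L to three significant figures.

DO ≈ 6.34 mg/L

k_d L₀/(k_r−k_d) = 0.308×13.1/(0.970−0.308) = 4.035/0.6620 = 6.095 mg/L.
e^(−k_d t) = e^(−0.308×1.290) = 0.6721; e^(−k_r t) = e^(−0.970×1.290) = 0.2861.
D = 6.095 × (0.6721 − 0.2861) + 0.553 × 0.2861 = 2.353 + 0.1582 = 2.511 mg/L.
DO = C_s − D = 8.85 − 2.511 = 6.339 mg/L.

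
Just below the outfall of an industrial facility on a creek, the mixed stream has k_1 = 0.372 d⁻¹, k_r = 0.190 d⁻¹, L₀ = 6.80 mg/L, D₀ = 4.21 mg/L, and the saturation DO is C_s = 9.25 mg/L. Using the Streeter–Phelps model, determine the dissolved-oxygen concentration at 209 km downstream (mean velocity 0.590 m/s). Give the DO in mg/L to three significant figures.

DO ≈ 3.96 mg/L

Travel time t = x/v = 209 km / (0.590 m/s) = 209000 m / 0.590 m/s = 354200 s = 4.100 d.
k_1 L₀/(k_r−k_1) = 0.372×6.80/(0.190−0.372) = 2.530/-0.1820 = -13.90 mg/L.
e^(−k_1 t) = e^(−0.372×4.100) = 0.2176; e^(−k_r t) = e^(−0.190×4.100) = 0.4589.
D = -13.90 × (0.2176 − 0.4589) + 4.21 × 0.4589 = 3.354 + 1.932 = 5.285 mg/L.
DO = C_s − D = 9.25 − 5.285 = 3.965 mg/L.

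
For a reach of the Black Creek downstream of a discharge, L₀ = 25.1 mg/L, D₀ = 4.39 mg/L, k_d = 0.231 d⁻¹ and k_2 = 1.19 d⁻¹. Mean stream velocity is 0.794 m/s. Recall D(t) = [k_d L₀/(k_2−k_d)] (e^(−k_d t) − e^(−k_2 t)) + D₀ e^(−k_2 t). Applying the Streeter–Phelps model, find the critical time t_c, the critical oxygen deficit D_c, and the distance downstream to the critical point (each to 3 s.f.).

t_c ≈ 0.359 d; D_c ≈ 4.48 mg/L; x_c ≈ 24.6 km

At the critical point dD/dt = 0, so k_d L₀ e^(−k_d t) = k_2 D. Substituting D(t) from the Streeter–Phelps equation and solving for t gives
t_c = ln[(k_2/k_d)(1 − D₀(k_2−k_d)/(k_d L₀))] / (k_2−k_d).
Here k_2−k_d = 0.9590 d⁻¹ and 1 − D₀(k_2−k_d)/(k_d L₀) = 1 − 4.39×0.9590/(0.231×25.1) = 0.2739, so
t_c = ln(5.152 × 0.2739) / 0.9590 = 0.3443 / 0.9590 = 0.3590 d.
L(t_c) = L₀ e^(−k_d t_c) = 25.1 × 0.9204 = 23.10 mg/L, and at the critical point k_2 D_c = k_d L, so D_c = (0.231/1.19) × 23.10 = 4.485 mg/L.
x_c = v t_c = 0.794 m/s × 0.3590 d × 86400 s/d = 24630 m ≈ 24.6 km.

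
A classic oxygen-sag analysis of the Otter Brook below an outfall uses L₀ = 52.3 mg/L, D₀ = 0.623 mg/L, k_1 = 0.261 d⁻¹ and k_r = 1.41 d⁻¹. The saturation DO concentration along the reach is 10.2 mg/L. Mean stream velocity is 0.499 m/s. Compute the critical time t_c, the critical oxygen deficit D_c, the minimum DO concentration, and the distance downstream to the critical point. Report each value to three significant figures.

With k_r/k_1 = 5.402 and 1 − D₀(k_r−k_1)/(k_1 L₀) = 0.9476,
t_c = ln(5.402 × 0.9476) / (1.41 − 0.261) = ln(5.119) / 1.149 = 1.633/1.149 = 1.421 d.
D_c = (k_1/k_r) L₀ e^(−k_1 t_c) = (0.261/1.41) × 52.3 × e^(−0.261×1.421) = 0.1851 × 52.3 × 0.6901 = 6.681 mg/L.
Minimum DO = C_s − D_c = 10.2 − 6.681 = 3.519 mg/L.
x_c = v t_c = 0.499 m/s × 1.421 d × 86400 s/d = 61270 m ≈ 61.3 km.

t_c ≈ 1.42 d; D_c ≈ 6.68 mg/L; min DO ≈ 3.52 mg/L; x_c ≈ 61.3 km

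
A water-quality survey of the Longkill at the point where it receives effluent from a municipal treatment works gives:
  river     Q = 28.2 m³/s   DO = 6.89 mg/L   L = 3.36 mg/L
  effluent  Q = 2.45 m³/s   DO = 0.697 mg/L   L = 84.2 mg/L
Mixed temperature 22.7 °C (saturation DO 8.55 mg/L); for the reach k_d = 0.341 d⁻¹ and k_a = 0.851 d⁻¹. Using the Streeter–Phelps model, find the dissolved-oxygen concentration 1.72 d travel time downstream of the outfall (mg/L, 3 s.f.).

DO ≈ 5.92 mg/L

Mixed DO = (28.2×6.89 + 2.45×0.697)/(28.2+2.45) = 196.0/30.65 = 6.395 mg/L.
Mixed L₀ = (28.2×3.36 + 2.45×84.2)/(30.65) = 301.0/30.65 = 9.822 mg/L.
Initial deficit D₀ = C_s − DO₀ = 8.55 − 6.395 = 2.155 mg/L.
D(1.72) = [0.341×9.822/(0.851−0.341)](e^(−0.341×1.72) − e^(−0.851×1.72)) + 2.155 e^(−0.851×1.72)
= 6.567 × (0.5563 − 0.2314) + 2.155 × 0.2314 = 2.632 mg/L.
DO = 8.55 − 2.632 = 5.918 mg/L.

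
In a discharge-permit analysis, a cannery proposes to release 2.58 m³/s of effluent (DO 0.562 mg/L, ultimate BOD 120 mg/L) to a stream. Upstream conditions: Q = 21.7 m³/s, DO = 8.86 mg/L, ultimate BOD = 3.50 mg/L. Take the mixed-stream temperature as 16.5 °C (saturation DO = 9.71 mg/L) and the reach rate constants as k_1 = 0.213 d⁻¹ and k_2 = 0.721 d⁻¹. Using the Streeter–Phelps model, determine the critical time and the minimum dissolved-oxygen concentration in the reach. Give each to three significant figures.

Mixed DO = (21.7×8.86 + 2.58×0.562)/(21.7+2.58) = 193.7/24.28 = 7.978 mg/L.
Mixed L₀ = (21.7×3.50 + 2.58×120)/(24.28) = 385.6/24.28 = 15.88 mg/L.
Initial deficit D₀ = C_s − DO₀ = 9.71 − 7.978 = 1.732 mg/L.
t_c = (1/0.5080) ln[(0.721/0.213)(1 − 1.732×0.5080/(0.213×15.88))] = 1.969 × ln(2.505) = 1.807 d.
D_c = (0.213/0.721) × 15.88 × e^(−0.213×1.807) = 0.2954 × 15.88 × 0.6805 = 3.192 mg/L.
Minimum DO = 9.71 − 3.192 = 6.518 mg/L.

t_c ≈ 1.81 d; minimum DO ≈ 6.52 mg/L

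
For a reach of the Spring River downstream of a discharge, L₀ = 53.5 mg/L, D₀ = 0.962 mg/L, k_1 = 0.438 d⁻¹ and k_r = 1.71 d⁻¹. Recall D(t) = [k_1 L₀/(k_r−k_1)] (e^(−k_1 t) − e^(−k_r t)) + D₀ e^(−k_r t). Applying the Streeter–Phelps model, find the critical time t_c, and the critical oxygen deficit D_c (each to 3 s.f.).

t_c ≈ 1.03 d; D_c ≈ 8.73 mg/L

t_c = [1/(k_r−k_1)] ln[(k_r/k_1)(1 − D₀(k_r−k_1)/(k_1 L₀))]
= [1/(1.71−0.438)] ln[(1.71/0.438)(1 − 0.962×1.272/(0.438×53.5))]
= (1/1.272) ln[3.904 × 0.9478] = 0.7862 × ln(3.700) = 0.7862 × 1.308 = 1.029 d.
D_c = (k_1/k_r) L₀ e^(−k_1 t_c) = (0.438/1.71) × 53.5 × e^(−0.438×1.029) = 0.2561 × 53.5 × 0.6373 = 8.733 mg/L.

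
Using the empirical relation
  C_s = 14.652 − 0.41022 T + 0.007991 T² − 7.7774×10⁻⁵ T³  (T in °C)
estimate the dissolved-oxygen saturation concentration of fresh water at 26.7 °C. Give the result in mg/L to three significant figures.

C_s ≈ 7.92 mg/L

C_s = 14.652 − 0.41022×26.7 + 0.007991×26.7² − 7.7774×10⁻⁵×26.7³ = 7.915 mg/L.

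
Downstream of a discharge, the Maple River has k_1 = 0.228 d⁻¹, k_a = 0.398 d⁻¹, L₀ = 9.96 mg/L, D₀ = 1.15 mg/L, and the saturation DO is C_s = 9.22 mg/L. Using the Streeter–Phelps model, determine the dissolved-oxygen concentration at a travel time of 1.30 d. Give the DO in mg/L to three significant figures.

DO ≈ 6.57 mg/L

k_1 L₀/(k_a−k_1) = 0.228×9.96/(0.398−0.228) = 2.271/0.1700 = 13.36 mg/L.
e^(−k_1 t) = e^(−0.228×1.300) = 0.7435; e^(−k_a t) = e^(−0.398×1.300) = 0.5961.
D = 13.36 × (0.7435 − 0.5961) + 1.15 × 0.5961 = 1.969 + 0.6855 = 2.655 mg/L.
DO = C_s − D = 9.22 − 2.655 = 6.565 mg/L.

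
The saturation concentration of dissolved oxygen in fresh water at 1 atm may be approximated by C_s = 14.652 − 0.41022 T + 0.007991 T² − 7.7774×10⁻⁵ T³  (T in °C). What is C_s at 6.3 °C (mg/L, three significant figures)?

C_s = 14.652 − 0.41022×6.3 + 0.007991×6.3² − 7.7774×10⁻⁵×6.3³ = 12.37 mg/L.

C_s ≈ 12.4 mg/L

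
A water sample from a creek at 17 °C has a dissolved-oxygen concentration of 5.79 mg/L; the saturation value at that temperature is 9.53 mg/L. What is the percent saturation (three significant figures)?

60.8 % saturation

% saturation = C/C_s × 100 = 5.79/9.53 × 100 = 60.8 %.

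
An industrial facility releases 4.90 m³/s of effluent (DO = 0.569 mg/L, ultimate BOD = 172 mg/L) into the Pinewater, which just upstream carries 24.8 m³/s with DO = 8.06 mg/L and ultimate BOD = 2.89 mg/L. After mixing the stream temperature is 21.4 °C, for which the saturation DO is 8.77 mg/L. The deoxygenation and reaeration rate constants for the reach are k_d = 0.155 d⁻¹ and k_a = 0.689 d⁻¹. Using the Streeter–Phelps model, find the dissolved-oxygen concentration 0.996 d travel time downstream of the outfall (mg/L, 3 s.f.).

Mixed DO = (24.8×8.06 + 4.90×0.569)/(24.8+4.90) = 202.7/29.70 = 6.824 mg/L.
Mixed L₀ = (24.8×2.89 + 4.90×172)/(29.70) = 914.5/29.70 = 30.79 mg/L.
Initial deficit D₀ = C_s − DO₀ = 8.77 − 6.824 = 1.946 mg/L.
D(0.996) = [0.155×30.79/(0.689−0.155)](e^(−0.155×0.996) − e^(−0.689×0.996)) + 1.946 e^(−0.689×0.996)
= 8.937 × (0.8569 − 0.5035) + 1.946 × 0.5035 = 4.139 mg/L.
DO = 8.77 − 4.139 = 4.631 mg/L.

DO ≈ 4.63 mg/L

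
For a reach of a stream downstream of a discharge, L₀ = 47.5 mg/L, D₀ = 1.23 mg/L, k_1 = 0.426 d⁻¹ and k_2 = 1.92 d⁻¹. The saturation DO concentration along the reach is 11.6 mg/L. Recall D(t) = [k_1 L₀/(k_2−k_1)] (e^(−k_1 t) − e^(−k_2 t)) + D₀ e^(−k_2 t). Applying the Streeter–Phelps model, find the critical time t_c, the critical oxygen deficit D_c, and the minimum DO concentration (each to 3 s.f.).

t_c ≈ 0.944 d; D_c ≈ 7.05 mg/L; min DO ≈ 4.55 mg/L

With k_2/k_1 = 4.507 and 1 − D₀(k_2−k_1)/(k_1 L₀) = 0.9092,
t_c = ln(4.507 × 0.9092) / (1.92 − 0.426) = ln(4.098) / 1.494 = 1.410/1.494 = 0.9441 d.
D_c = (k_1/k_2) L₀ e^(−k_1 t_c) = (0.426/1.92) × 47.5 × e^(−0.426×0.9441) = 0.2219 × 47.5 × 0.6689 = 7.049 mg/L.
Minimum DO = C_s − D_c = 11.6 − 7.049 = 4.551 mg/L.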